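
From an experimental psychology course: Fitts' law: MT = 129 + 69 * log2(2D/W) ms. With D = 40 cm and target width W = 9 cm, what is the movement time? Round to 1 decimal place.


MT = 129 + 69 * log2(2*40/9)
2D/W = 8.888889
log2(8.888889) = 3.152
MT = 129 + 69 * 3.152
= 346.5 ms


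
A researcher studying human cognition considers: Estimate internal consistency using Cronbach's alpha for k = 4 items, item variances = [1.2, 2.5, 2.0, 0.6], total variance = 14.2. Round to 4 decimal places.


alpha = (k/(k-1)) * (1 - sum(s_i^2)/s_total^2)
sum(item variances) = 6.3
k/(k-1) = 4/3 = 1.333333
1 - 6.3/14.2 = 1 - 0.443662 = 0.556338
alpha = 1.333333 * 0.556338
= 0.7418


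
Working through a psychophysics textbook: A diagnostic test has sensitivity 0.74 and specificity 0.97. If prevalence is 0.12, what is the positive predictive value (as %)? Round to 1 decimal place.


PPV = (sens * prev) / (sens * prev + (1-spec) * (1-prev))
Numerator = 0.74 * 0.12 = 0.0888
P(positive and no disease) = (1 - spec) * (1 - prev) = (1 - 0.97) * (1 - 0.12) = 0.0264
Denominator = 0.0888 + 0.0264 = 0.1152
PPV = 0.0888 / 0.1152 = 0.770833
As percentage = 77.1


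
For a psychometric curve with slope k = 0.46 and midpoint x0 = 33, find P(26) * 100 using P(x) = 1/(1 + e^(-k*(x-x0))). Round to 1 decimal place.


P(x) = 1/(1 + e^(-0.46*(26 - 33)))
Exponent = -0.46 * -7 = 3.22
e^(3.22) = 25.02812
P = 1/(1 + 25.02812) = 0.03842
Percentage = 3.8


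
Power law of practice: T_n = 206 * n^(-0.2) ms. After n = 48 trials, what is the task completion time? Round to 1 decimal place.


T_n = 206 * 48^(-0.2)
48^(-0.2) = 0.461054
T_n = 206 * 0.461054
= 95.0 ms


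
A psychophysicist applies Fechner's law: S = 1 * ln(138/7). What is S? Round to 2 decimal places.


S = 1 * ln(138/7)
I/I0 = 19.714286
ln(19.714286) = 2.9813
S = 1 * 2.9813
= 2.98


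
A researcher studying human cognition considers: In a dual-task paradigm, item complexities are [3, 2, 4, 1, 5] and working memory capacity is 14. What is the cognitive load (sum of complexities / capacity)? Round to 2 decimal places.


Total complexity = 3 + 2 + 4 + 1 + 5 = 15
Load = total / capacity = 15 / 14
= 1.07


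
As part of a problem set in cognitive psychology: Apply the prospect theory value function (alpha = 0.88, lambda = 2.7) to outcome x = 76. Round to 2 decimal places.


Since x = 76 >= 0, use v(x) = x^0.88
76^0.88 = 45.1977
v(76) = 45.20


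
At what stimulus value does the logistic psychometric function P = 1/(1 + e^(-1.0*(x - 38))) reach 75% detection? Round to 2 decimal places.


At P = 0.75: 0.75 = 1/(1 + e^(-k*(x-x0)))
Solving: e^(-k*(x-x0)) = 1/3
x = x0 + ln(3)/k
ln(3) = 1.0986
x = 38 + 1.0986/1.0
= 38 + 1.0986
= 39.10


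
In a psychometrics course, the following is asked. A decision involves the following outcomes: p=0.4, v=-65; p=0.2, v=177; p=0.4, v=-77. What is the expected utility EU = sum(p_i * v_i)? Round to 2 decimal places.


EU = sum(p_i * v_i)
0.4 * -65 = -26.0
0.2 * 177 = 35.4
0.4 * -77 = -30.8
EU = -26.0 + 35.4 + -30.8
= -21.40


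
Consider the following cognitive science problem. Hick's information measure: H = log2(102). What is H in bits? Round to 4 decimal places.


H = log2(n)
H = log2(102)
= 6.6724


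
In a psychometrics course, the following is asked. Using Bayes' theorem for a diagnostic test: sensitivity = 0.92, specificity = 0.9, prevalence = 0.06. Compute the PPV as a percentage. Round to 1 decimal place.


PPV = (sens * prev) / (sens * prev + (1-spec) * (1-prev))
Numerator = 0.92 * 0.06 = 0.0552
P(positive and no disease) = (1 - spec) * (1 - prev) = (1 - 0.9) * (1 - 0.06) = 0.094
Denominator = 0.0552 + 0.094 = 0.1492
PPV = 0.0552 / 0.1492 = 0.369973
As percentage = 37.0


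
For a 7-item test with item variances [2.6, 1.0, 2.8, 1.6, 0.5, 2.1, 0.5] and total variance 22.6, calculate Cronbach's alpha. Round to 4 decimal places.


alpha = (k/(k-1)) * (1 - sum(s_i^2)/s_total^2)
sum(item variances) = 11.1
k/(k-1) = 7/6 = 1.166667
1 - 11.1/22.6 = 1 - 0.49115 = 0.50885
alpha = 1.166667 * 0.50885
= 0.5937


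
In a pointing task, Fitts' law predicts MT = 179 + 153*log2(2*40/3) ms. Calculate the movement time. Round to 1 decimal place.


MT = 179 + 153 * log2(2*40/3)
2D/W = 26.666667
log2(26.666667) = 4.737
MT = 179 + 153 * 4.737
= 903.8 ms


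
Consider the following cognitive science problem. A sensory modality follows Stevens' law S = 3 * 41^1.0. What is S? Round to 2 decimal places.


S = 3 * 41^1.0
41^1.0 = 41.0
S = 3 * 41.0
= 123.00


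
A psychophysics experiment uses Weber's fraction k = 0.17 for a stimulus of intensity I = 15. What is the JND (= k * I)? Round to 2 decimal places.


JND = k * I
JND = 0.17 * 15
= 2.55


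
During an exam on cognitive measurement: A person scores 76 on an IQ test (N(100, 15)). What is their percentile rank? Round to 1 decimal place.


z = (IQ - mean) / SD
z = (76 - 100) / 15 = -1.6
Percentile = Phi(-1.6) * 100
Phi(-1.6) = 0.054799
= 5.5


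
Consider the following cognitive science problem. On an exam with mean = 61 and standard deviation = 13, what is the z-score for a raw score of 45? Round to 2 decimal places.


z = (X - mu) / sigma
= (45 - 61) / 13
= -16 / 13
= -1.23


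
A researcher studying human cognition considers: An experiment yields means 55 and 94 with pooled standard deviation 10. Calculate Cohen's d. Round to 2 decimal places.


Cohen's d = (M1 - M2) / S_pooled
= (55 - 94) / 10
= -39 / 10
= -3.90


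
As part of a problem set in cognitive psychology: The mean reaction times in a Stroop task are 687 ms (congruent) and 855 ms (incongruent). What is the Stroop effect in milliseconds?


Stroop effect = RT(incongruent) - RT(congruent)
= 855 - 687
= 168 ms


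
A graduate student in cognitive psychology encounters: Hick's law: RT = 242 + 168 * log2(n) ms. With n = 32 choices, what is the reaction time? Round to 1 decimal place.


RT = 242 + 168 * log2(32)
log2(32) = 5.0
RT = 242 + 168 * 5.0
= 242 + 840.0
= 1082.0 ms


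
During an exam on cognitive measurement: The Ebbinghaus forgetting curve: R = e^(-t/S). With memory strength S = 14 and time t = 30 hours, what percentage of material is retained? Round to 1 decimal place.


R = e^(-t/S)
-t/S = -30/14 = -2.142857
R = e^(-2.142857) = 0.117319
Percentage = 0.117319 * 100
= 11.7


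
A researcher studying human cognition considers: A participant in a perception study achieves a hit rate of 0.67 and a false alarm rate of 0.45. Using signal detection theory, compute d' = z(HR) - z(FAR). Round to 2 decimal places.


d' = z(HR) - z(FAR)
z(0.67) = 0.4399
z(0.45) = -0.1257
d' = 0.4399 - -0.1257
= 0.57


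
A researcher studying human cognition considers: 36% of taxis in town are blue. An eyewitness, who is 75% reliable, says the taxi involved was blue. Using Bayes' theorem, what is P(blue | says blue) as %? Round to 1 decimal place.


P(blue | says blue) = P(says blue | blue)*P(blue) / [P(says blue | blue)*P(blue) + P(says blue | not blue)*P(not blue)]
Numerator = 0.75 * 0.36 = 0.27
False identification = 0.25 * 0.64 = 0.16
P = 0.27 / (0.27 + 0.16)
= 0.27 / 0.43
As percentage = 62.8


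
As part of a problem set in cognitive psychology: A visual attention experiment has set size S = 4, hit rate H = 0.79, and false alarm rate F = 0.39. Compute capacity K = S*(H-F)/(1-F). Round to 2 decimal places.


K = S * (H - F) / (1 - F)
H - F = 0.4
1 - F = 0.61
K = 4 * 0.4 / 0.61
= 2.62


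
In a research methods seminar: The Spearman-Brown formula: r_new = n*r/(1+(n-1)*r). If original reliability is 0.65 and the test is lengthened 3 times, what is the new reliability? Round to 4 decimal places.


r_new = n*r / (1 + (n-1)*r)
Numerator = 3 * 0.65 = 1.95
Denominator = 1 + 2 * 0.65 = 2.3
r_new = 1.95 / 2.3
= 0.8478


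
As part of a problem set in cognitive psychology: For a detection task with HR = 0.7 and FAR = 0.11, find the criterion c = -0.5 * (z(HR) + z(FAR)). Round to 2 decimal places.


c = -0.5 * (z(HR) + z(FAR))
z(0.7) = 0.5244
z(0.11) = -1.2265
c = -0.5 * (0.5244 + -1.2265)
= -0.5 * -0.7021
= 0.35


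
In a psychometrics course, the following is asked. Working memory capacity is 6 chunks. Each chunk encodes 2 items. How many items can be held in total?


Total items = chunks * items_per_chunk
= 6 * 2
= 12


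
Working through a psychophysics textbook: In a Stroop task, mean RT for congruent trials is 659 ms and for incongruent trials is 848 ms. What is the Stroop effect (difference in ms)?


Stroop effect = RT(incongruent) - RT(congruent)
= 848 - 659
= 189 ms


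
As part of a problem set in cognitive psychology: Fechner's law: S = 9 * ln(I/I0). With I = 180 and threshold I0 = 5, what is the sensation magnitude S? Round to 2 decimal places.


S = 9 * ln(180/5)
I/I0 = 36.0
ln(36.0) = 3.5835
S = 9 * 3.5835
= 32.25


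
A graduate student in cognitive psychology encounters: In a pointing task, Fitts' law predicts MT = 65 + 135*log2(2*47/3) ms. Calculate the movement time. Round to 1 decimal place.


MT = 65 + 135 * log2(2*47/3)
2D/W = 31.333333
log2(31.333333) = 4.9696
MT = 65 + 135 * 4.9696
= 735.9 ms


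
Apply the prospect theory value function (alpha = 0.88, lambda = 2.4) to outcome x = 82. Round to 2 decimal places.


Since x = 82 >= 0, use v(x) = x^0.88
82^0.88 = 48.3233
v(82) = 48.32


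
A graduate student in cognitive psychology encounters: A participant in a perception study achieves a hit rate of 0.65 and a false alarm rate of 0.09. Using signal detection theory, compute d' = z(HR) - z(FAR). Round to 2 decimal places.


d' = z(HR) - z(FAR)
z(0.65) = 0.3853
z(0.09) = -1.3408
d' = 0.3853 - -1.3408
= 1.73


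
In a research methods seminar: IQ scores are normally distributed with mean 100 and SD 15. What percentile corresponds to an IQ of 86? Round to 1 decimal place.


z = (IQ - mean) / SD
z = (86 - 100) / 15 = -0.9333
Percentile = Phi(-0.9333) * 100
Phi(-0.9333) = 0.175333
= 17.5


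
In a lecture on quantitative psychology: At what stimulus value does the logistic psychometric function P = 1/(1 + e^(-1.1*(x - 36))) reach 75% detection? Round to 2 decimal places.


At P = 0.75: 0.75 = 1/(1 + e^(-k*(x-x0)))
Solving: e^(-k*(x-x0)) = 1/3
x = x0 + ln(3)/k
ln(3) = 1.0986
x = 36 + 1.0986/1.1
= 36 + 0.9987
= 37.00


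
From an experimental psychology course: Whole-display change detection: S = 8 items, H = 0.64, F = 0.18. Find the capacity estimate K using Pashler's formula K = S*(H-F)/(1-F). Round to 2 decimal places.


K = S * (H - F) / (1 - F)
H - F = 0.46
1 - F = 0.82
K = 8 * 0.46 / 0.82
= 4.49


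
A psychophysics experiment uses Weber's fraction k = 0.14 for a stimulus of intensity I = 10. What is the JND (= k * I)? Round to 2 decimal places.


JND = k * I
JND = 0.14 * 10
= 1.40


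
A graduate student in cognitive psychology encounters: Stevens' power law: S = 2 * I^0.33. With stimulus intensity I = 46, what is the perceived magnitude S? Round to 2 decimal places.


S = 2 * 46^0.33
46^0.33 = 3.5376
S = 2 * 3.5376
= 7.08


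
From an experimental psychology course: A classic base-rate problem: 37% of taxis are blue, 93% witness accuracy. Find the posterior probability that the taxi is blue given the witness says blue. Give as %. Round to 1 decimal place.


P(blue | says blue) = P(says blue | blue)*P(blue) / [P(says blue | blue)*P(blue) + P(says blue | not blue)*P(not blue)]
Numerator = 0.93 * 0.37 = 0.3441
False identification = 0.07 * 0.63 = 0.0441
P = 0.3441 / (0.3441 + 0.0441)
= 0.3441 / 0.3882
As percentage = 88.6


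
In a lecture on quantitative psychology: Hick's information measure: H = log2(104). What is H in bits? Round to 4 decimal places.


H = log2(n)
H = log2(104)
= 6.7004


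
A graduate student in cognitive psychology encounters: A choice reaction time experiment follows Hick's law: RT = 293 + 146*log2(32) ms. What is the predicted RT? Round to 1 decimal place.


RT = 293 + 146 * log2(32)
log2(32) = 5.0
RT = 293 + 146 * 5.0
= 293 + 730.0
= 1023.0 ms


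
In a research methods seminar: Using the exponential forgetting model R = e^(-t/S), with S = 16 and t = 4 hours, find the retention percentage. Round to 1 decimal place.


R = e^(-t/S)
-t/S = -4/16 = -0.25
R = e^(-0.25) = 0.778801
Percentage = 0.778801 * 100
= 77.9


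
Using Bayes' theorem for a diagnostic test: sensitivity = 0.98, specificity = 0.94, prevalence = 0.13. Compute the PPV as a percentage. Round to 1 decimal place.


PPV = (sens * prev) / (sens * prev + (1-spec) * (1-prev))
Numerator = 0.98 * 0.13 = 0.1274
P(positive and no disease) = (1 - spec) * (1 - prev) = (1 - 0.94) * (1 - 0.13) = 0.0522
Denominator = 0.1274 + 0.0522 = 0.1796
PPV = 0.1274 / 0.1796 = 0.709354
As percentage = 70.9


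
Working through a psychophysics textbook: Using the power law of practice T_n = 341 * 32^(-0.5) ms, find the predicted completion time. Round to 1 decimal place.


T_n = 341 * 32^(-0.5)
32^(-0.5) = 0.176777
T_n = 341 * 0.176777
= 60.3 ms


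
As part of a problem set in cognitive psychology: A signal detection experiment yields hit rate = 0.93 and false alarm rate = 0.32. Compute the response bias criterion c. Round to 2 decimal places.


c = -0.5 * (z(HR) + z(FAR))
z(0.93) = 1.4758
z(0.32) = -0.4677
c = -0.5 * (1.4758 + -0.4677)
= -0.5 * 1.0081
= -0.50


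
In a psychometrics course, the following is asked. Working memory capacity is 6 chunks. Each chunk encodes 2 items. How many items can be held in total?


Total items = chunks * items_per_chunk
= 6 * 2
= 12


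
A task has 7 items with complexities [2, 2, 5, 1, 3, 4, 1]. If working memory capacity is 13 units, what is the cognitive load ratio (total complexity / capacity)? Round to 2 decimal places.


Total complexity = 2 + 2 + 5 + 1 + 3 + 4 + 1 = 18
Load = total / capacity = 18 / 13
= 1.38


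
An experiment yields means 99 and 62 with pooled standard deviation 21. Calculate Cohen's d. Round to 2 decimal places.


Cohen's d = (M1 - M2) / S_pooled
= (99 - 62) / 21
= 37 / 21
= 1.76


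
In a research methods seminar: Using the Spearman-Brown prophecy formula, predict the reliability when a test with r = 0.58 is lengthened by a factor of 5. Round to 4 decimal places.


r_new = n*r / (1 + (n-1)*r)
Numerator = 5 * 0.58 = 2.9
Denominator = 1 + 4 * 0.58 = 3.32
r_new = 2.9 / 3.32
= 0.8735


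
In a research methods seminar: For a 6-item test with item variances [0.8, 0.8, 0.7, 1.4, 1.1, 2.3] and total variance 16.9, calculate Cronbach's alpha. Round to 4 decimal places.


alpha = (k/(k-1)) * (1 - sum(s_i^2)/s_total^2)
sum(item variances) = 7.1
k/(k-1) = 6/5 = 1.2
1 - 7.1/16.9 = 1 - 0.420118 = 0.579882
alpha = 1.2 * 0.579882
= 0.6959


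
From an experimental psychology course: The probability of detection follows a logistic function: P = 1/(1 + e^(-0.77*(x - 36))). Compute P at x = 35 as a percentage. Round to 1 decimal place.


P(x) = 1/(1 + e^(-0.77*(35 - 36)))
Exponent = -0.77 * -1 = 0.77
e^(0.77) = 2.159766
P = 1/(1 + 2.159766) = 0.316479
Percentage = 31.6


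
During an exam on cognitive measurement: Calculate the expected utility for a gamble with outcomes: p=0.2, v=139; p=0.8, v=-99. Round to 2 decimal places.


EU = sum(p_i * v_i)
0.2 * 139 = 27.8
0.8 * -99 = -79.2
EU = 27.8 + -79.2
= -51.40


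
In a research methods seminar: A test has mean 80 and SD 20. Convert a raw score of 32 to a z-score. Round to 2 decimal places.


z = (X - mu) / sigma
= (32 - 80) / 20
= -48 / 20
= -2.40


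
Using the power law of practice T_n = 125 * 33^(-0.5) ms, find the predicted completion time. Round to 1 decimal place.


T_n = 125 * 33^(-0.5)
33^(-0.5) = 0.174078
T_n = 125 * 0.174078
= 21.8 ms


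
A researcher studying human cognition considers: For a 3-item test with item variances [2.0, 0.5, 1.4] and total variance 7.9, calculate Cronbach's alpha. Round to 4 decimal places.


alpha = (k/(k-1)) * (1 - sum(s_i^2)/s_total^2)
sum(item variances) = 3.9
k/(k-1) = 3/2 = 1.5
1 - 3.9/7.9 = 1 - 0.493671 = 0.506329
alpha = 1.5 * 0.506329
= 0.7595


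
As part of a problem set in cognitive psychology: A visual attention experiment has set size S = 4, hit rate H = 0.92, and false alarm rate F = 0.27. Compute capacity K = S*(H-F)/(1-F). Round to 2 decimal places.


K = S * (H - F) / (1 - F)
H - F = 0.65
1 - F = 0.73
K = 4 * 0.65 / 0.73
= 3.56


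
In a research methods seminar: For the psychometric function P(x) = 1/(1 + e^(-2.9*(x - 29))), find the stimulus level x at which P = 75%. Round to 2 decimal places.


At P = 0.75: 0.75 = 1/(1 + e^(-k*(x-x0)))
Solving: e^(-k*(x-x0)) = 1/3
x = x0 + ln(3)/k
ln(3) = 1.0986
x = 29 + 1.0986/2.9
= 29 + 0.3788
= 29.38


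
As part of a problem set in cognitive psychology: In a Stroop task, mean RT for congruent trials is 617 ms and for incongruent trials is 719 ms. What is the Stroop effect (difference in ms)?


Stroop effect = RT(incongruent) - RT(congruent)
= 719 - 617
= 102 ms


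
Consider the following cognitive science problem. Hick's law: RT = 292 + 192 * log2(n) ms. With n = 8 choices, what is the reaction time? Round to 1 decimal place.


RT = 292 + 192 * log2(8)
log2(8) = 3.0
RT = 292 + 192 * 3.0
= 292 + 576.0
= 868.0 ms


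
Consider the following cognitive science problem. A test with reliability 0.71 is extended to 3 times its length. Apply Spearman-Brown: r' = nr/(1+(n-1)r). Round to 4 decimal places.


r_new = n*r / (1 + (n-1)*r)
Numerator = 3 * 0.71 = 2.13
Denominator = 1 + 2 * 0.71 = 2.42
r_new = 2.13 / 2.42
= 0.8802


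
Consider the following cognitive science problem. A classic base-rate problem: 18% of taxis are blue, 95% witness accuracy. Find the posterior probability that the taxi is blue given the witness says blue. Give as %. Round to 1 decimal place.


P(blue | says blue) = P(says blue | blue)*P(blue) / [P(says blue | blue)*P(blue) + P(says blue | not blue)*P(not blue)]
Numerator = 0.95 * 0.18 = 0.171
False identification = 0.05 * 0.82 = 0.041
P = 0.171 / (0.171 + 0.041)
= 0.171 / 0.212
As percentage = 80.7


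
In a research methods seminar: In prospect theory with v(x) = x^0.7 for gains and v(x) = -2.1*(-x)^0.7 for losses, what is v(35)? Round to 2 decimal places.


Since x = 35 >= 0, use v(x) = x^0.7
35^0.7 = 12.0461
v(35) = 12.05


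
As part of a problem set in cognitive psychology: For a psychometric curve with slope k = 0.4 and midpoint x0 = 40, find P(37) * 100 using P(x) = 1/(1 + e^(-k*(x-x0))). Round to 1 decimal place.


P(x) = 1/(1 + e^(-0.4*(37 - 40)))
Exponent = -0.4 * -3 = 1.2
e^(1.2) = 3.320117
P = 1/(1 + 3.320117) = 0.231475
Percentage = 23.1


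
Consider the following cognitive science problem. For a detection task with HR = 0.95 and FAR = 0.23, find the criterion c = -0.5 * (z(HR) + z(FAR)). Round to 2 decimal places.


c = -0.5 * (z(HR) + z(FAR))
z(0.95) = 1.6449
z(0.23) = -0.7388
c = -0.5 * (1.6449 + -0.7388)
= -0.5 * 0.9061
= -0.45


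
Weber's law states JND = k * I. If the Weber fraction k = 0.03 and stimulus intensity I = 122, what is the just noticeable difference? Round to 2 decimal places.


JND = k * I
JND = 0.03 * 122
= 3.66


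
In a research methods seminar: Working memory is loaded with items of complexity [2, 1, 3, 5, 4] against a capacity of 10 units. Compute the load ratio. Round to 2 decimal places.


Total complexity = 2 + 1 + 3 + 5 + 4 = 15
Load = total / capacity = 15 / 10
= 1.50


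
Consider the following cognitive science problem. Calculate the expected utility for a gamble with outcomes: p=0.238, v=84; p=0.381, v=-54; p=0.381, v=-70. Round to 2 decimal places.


EU = sum(p_i * v_i)
0.238 * 84 = 19.992
0.381 * -54 = -20.574
0.381 * -70 = -26.67
EU = 19.992 + -20.574 + -26.67
= -27.25


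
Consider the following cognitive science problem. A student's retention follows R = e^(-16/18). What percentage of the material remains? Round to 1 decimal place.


R = e^(-t/S)
-t/S = -16/18 = -0.888889
R = e^(-0.888889) = 0.411112
Percentage = 0.411112 * 100
= 41.1


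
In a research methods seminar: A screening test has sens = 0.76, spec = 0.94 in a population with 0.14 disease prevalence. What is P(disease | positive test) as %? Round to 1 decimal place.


PPV = (sens * prev) / (sens * prev + (1-spec) * (1-prev))
Numerator = 0.76 * 0.14 = 0.1064
P(positive and no disease) = (1 - spec) * (1 - prev) = (1 - 0.94) * (1 - 0.14) = 0.0516
Denominator = 0.1064 + 0.0516 = 0.158
PPV = 0.1064 / 0.158 = 0.673418
As percentage = 67.3


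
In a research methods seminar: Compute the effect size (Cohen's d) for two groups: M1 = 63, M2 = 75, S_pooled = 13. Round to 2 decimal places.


Cohen's d = (M1 - M2) / S_pooled
= (63 - 75) / 13
= -12 / 13
= -0.92


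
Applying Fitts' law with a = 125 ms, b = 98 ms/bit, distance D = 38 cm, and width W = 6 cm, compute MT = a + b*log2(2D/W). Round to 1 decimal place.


MT = 125 + 98 * log2(2*38/6)
2D/W = 12.666667
log2(12.666667) = 3.663
MT = 125 + 98 * 3.663
= 484.0 ms


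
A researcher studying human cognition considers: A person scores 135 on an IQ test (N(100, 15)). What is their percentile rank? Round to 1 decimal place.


z = (IQ - mean) / SD
z = (135 - 100) / 15 = 2.3333
Percentile = Phi(2.3333) * 100
Phi(2.3333) = 0.990184
= 99.0


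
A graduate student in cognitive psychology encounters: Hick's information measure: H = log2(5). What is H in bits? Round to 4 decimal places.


H = log2(n)
H = log2(5)
= 2.3219


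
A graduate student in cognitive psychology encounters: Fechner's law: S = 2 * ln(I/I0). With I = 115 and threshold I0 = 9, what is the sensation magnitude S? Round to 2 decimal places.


S = 2 * ln(115/9)
I/I0 = 12.777778
ln(12.777778) = 2.5477
S = 2 * 2.5477
= 5.10


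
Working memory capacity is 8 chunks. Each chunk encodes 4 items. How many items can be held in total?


Total items = chunks * items_per_chunk
= 8 * 4
= 32


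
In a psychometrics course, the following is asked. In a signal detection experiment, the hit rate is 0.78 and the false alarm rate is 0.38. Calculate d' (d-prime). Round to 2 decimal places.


d' = z(HR) - z(FAR)
z(0.78) = 0.7722
z(0.38) = -0.3055
d' = 0.7722 - -0.3055
= 1.08


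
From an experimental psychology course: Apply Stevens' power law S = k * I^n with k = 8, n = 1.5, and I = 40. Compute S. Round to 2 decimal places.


S = 8 * 40^1.5
40^1.5 = 252.9822
S = 8 * 252.9822
= 2023.86


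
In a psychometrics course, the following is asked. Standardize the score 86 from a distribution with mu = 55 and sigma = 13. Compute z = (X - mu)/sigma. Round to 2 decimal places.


z = (X - mu) / sigma
= (86 - 55) / 13
= 31 / 13
= 2.38


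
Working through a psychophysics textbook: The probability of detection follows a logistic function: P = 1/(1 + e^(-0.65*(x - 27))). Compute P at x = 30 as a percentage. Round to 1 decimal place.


P(x) = 1/(1 + e^(-0.65*(30 - 27)))
Exponent = -0.65 * 3 = -1.95
e^(-1.95) = 0.142274
P = 1/(1 + 0.142274) = 0.875447
Percentage = 87.5


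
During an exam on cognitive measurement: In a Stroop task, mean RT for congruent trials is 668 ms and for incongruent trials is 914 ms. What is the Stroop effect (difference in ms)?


Stroop effect = RT(incongruent) - RT(congruent)
= 914 - 668
= 246 ms


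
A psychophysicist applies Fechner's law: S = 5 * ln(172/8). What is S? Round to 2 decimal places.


S = 5 * ln(172/8)
I/I0 = 21.5
ln(21.5) = 3.0681
S = 5 * 3.0681
= 15.34


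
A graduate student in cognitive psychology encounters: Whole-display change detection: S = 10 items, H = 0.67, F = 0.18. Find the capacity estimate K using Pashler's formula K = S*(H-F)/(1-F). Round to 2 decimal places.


K = S * (H - F) / (1 - F)
H - F = 0.49
1 - F = 0.82
K = 10 * 0.49 / 0.82
= 5.98


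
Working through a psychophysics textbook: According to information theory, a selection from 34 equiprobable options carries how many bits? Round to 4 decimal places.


H = log2(n)
H = log2(34)
= 5.0875


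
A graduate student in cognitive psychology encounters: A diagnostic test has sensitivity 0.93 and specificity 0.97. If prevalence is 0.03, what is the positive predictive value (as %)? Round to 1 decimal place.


PPV = (sens * prev) / (sens * prev + (1-spec) * (1-prev))
Numerator = 0.93 * 0.03 = 0.0279
P(positive and no disease) = (1 - spec) * (1 - prev) = (1 - 0.97) * (1 - 0.03) = 0.0291
Denominator = 0.0279 + 0.0291 = 0.057
PPV = 0.0279 / 0.057 = 0.489474
As percentage = 48.9


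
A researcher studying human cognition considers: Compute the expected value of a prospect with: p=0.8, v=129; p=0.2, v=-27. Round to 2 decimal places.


EU = sum(p_i * v_i)
0.8 * 129 = 103.2
0.2 * -27 = -5.4
EU = 103.2 + -5.4
= 97.80


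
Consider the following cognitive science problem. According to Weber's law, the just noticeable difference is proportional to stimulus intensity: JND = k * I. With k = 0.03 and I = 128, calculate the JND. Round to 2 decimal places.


JND = k * I
JND = 0.03 * 128
= 3.84


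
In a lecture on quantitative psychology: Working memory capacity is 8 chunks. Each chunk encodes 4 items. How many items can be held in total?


Total items = chunks * items_per_chunk
= 8 * 4
= 32


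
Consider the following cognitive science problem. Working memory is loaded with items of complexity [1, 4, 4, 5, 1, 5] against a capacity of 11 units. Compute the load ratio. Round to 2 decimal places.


Total complexity = 1 + 4 + 4 + 5 + 1 + 5 = 20
Load = total / capacity = 20 / 11
= 1.82


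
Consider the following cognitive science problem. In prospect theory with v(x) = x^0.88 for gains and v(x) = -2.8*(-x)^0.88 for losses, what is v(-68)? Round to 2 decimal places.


Since x = -68 < 0, use v(x) = -lambda*(-x)^alpha
(-x) = 68
68^0.88 = 40.9834
v(-68) = -2.8 * 40.9834
= -114.75


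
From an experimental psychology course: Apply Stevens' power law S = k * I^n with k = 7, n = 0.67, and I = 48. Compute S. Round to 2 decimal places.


S = 7 * 48^0.67
48^0.67 = 13.3792
S = 7 * 13.3792
= 93.65


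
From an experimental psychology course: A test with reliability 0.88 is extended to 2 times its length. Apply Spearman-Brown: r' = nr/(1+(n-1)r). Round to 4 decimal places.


r_new = n*r / (1 + (n-1)*r)
Numerator = 2 * 0.88 = 1.76
Denominator = 1 + 1 * 0.88 = 1.88
r_new = 1.76 / 1.88
= 0.9362


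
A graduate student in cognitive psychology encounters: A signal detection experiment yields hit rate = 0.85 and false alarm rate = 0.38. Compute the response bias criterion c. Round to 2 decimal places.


c = -0.5 * (z(HR) + z(FAR))
z(0.85) = 1.0364
z(0.38) = -0.3055
c = -0.5 * (1.0364 + -0.3055)
= -0.5 * 0.7309
= -0.37


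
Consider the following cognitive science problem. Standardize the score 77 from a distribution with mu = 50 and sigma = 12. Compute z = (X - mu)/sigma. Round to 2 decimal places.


z = (X - mu) / sigma
= (77 - 50) / 12
= 27 / 12
= 2.25


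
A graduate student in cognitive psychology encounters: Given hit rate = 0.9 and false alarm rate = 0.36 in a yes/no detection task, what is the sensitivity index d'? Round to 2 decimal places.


d' = z(HR) - z(FAR)
z(0.9) = 1.2816
z(0.36) = -0.3585
d' = 1.2816 - -0.3585
= 1.64


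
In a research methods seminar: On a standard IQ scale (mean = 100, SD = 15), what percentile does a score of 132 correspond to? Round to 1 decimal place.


z = (IQ - mean) / SD
z = (132 - 100) / 15 = 2.1333
Percentile = Phi(2.1333) * 100
Phi(2.1333) = 0.98355
= 98.4


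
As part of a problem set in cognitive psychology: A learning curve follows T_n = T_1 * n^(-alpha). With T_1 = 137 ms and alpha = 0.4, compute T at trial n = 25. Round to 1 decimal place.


T_n = 137 * 25^(-0.4)
25^(-0.4) = 0.275946
T_n = 137 * 0.275946
= 37.8 ms


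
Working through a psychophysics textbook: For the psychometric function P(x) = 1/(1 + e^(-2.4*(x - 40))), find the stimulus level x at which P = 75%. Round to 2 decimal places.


At P = 0.75: 0.75 = 1/(1 + e^(-k*(x-x0)))
Solving: e^(-k*(x-x0)) = 1/3
x = x0 + ln(3)/k
ln(3) = 1.0986
x = 40 + 1.0986/2.4
= 40 + 0.4578
= 40.46


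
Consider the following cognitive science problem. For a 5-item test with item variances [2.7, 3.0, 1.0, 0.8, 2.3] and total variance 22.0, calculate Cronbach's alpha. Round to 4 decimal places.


alpha = (k/(k-1)) * (1 - sum(s_i^2)/s_total^2)
sum(item variances) = 9.8
k/(k-1) = 5/4 = 1.25
1 - 9.8/22.0 = 1 - 0.445455 = 0.554545
alpha = 1.25 * 0.554545
= 0.6932


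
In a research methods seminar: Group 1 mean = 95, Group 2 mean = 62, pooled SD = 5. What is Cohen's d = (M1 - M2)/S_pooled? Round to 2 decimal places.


Cohen's d = (M1 - M2) / S_pooled
= (95 - 62) / 5
= 33 / 5
= 6.60


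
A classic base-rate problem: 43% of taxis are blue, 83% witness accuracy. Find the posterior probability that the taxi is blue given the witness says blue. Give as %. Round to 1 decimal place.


P(blue | says blue) = P(says blue | blue)*P(blue) / [P(says blue | blue)*P(blue) + P(says blue | not blue)*P(not blue)]
Numerator = 0.83 * 0.43 = 0.3569
False identification = 0.17 * 0.57 = 0.0969
P = 0.3569 / (0.3569 + 0.0969)
= 0.3569 / 0.4538
As percentage = 78.6


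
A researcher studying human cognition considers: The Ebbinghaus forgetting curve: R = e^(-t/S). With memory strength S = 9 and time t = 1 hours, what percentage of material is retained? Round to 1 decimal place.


R = e^(-t/S)
-t/S = -1/9 = -0.111111
R = e^(-0.111111) = 0.894839
Percentage = 0.894839 * 100
= 89.5


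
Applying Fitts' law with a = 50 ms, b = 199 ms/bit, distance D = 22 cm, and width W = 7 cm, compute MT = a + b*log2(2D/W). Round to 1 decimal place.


MT = 50 + 199 * log2(2*22/7)
2D/W = 6.285714
log2(6.285714) = 2.6521
MT = 50 + 199 * 2.6521
= 577.8 ms


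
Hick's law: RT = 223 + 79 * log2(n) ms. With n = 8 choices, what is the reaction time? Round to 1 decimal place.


RT = 223 + 79 * log2(8)
log2(8) = 3.0
RT = 223 + 79 * 3.0
= 223 + 237.0
= 460.0 ms


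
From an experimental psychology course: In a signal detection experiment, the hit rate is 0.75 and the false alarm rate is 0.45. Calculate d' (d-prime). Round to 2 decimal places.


d' = z(HR) - z(FAR)
z(0.75) = 0.6745
z(0.45) = -0.1257
d' = 0.6745 - -0.1257
= 0.80


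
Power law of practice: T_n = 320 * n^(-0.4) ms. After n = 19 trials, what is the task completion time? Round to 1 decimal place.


T_n = 320 * 19^(-0.4)
19^(-0.4) = 0.307963
T_n = 320 * 0.307963
= 98.5 ms


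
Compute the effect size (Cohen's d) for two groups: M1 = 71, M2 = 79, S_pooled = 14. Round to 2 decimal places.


Cohen's d = (M1 - M2) / S_pooled
= (71 - 79) / 14
= -8 / 14
= -0.57


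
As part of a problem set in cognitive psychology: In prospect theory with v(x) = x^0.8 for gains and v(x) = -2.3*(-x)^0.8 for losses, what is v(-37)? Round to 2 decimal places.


Since x = -37 < 0, use v(x) = -lambda*(-x)^alpha
(-x) = 37
37^0.8 = 17.9706
v(-37) = -2.3 * 17.9706
= -41.33


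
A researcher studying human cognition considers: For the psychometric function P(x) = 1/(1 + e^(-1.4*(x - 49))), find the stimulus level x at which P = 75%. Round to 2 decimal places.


At P = 0.75: 0.75 = 1/(1 + e^(-k*(x-x0)))
Solving: e^(-k*(x-x0)) = 1/3
x = x0 + ln(3)/k
ln(3) = 1.0986
x = 49 + 1.0986/1.4
= 49 + 0.7847
= 49.78


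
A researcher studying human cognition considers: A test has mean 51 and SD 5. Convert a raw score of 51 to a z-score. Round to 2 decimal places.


z = (X - mu) / sigma
= (51 - 51) / 5
= 0 / 5
= 0.00


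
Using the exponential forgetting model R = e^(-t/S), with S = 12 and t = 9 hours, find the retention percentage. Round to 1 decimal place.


R = e^(-t/S)
-t/S = -9/12 = -0.75
R = e^(-0.75) = 0.472367
Percentage = 0.472367 * 100
= 47.2


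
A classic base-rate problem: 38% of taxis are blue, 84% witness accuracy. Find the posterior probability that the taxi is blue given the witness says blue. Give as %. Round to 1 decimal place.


P(blue | says blue) = P(says blue | blue)*P(blue) / [P(says blue | blue)*P(blue) + P(says blue | not blue)*P(not blue)]
Numerator = 0.84 * 0.38 = 0.3192
False identification = 0.16 * 0.62 = 0.0992
P = 0.3192 / (0.3192 + 0.0992)
= 0.3192 / 0.4184
As percentage = 76.3


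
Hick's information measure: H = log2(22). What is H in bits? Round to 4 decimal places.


H = log2(n)
H = log2(22)
= 4.4594


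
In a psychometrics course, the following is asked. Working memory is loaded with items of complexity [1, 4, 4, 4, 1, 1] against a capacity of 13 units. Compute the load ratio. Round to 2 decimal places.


Total complexity = 1 + 4 + 4 + 4 + 1 + 1 = 15
Load = total / capacity = 15 / 13
= 1.15


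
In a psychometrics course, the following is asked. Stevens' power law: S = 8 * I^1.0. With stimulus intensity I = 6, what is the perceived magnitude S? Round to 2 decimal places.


S = 8 * 6^1.0
6^1.0 = 6.0
S = 8 * 6.0
= 48.00


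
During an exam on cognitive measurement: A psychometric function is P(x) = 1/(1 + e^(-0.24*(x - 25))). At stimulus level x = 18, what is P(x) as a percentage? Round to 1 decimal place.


P(x) = 1/(1 + e^(-0.24*(18 - 25)))
Exponent = -0.24 * -7 = 1.68
e^(1.68) = 5.365556
P = 1/(1 + 5.365556) = 0.157095
Percentage = 15.7


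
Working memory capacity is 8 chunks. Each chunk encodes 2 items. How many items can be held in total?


Total items = chunks * items_per_chunk
= 8 * 2
= 16


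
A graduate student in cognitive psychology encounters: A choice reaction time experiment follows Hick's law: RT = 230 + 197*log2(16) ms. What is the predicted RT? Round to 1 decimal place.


RT = 230 + 197 * log2(16)
log2(16) = 4.0
RT = 230 + 197 * 4.0
= 230 + 788.0
= 1018.0 ms


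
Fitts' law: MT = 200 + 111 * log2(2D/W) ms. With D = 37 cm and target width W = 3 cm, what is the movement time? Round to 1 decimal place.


MT = 200 + 111 * log2(2*37/3)
2D/W = 24.666667
log2(24.666667) = 4.6245
MT = 200 + 111 * 4.6245
= 713.3 ms


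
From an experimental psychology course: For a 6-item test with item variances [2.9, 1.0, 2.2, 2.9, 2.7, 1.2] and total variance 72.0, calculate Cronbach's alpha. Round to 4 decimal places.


alpha = (k/(k-1)) * (1 - sum(s_i^2)/s_total^2)
sum(item variances) = 12.9
k/(k-1) = 6/5 = 1.2
1 - 12.9/72.0 = 1 - 0.179167 = 0.820833
alpha = 1.2 * 0.820833
= 0.9850


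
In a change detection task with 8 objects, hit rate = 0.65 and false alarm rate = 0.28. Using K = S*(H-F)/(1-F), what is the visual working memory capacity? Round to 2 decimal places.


K = S * (H - F) / (1 - F)
H - F = 0.37
1 - F = 0.72
K = 8 * 0.37 / 0.72
= 4.11


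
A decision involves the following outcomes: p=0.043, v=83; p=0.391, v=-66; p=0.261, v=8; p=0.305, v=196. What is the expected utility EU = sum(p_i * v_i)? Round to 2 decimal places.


EU = sum(p_i * v_i)
0.043 * 83 = 3.569
0.391 * -66 = -25.806
0.261 * 8 = 2.088
0.305 * 196 = 59.78
EU = 3.569 + -25.806 + 2.088 + 59.78
= 39.63


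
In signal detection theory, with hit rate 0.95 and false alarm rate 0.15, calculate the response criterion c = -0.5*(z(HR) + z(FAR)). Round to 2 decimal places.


c = -0.5 * (z(HR) + z(FAR))
z(0.95) = 1.6449
z(0.15) = -1.0364
c = -0.5 * (1.6449 + -1.0364)
= -0.5 * 0.6085
= -0.30


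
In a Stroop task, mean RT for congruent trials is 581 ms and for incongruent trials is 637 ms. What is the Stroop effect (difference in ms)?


Stroop effect = RT(incongruent) - RT(congruent)
= 637 - 581
= 56 ms


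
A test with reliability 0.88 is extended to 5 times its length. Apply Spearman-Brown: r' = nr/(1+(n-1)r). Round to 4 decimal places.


r_new = n*r / (1 + (n-1)*r)
Numerator = 5 * 0.88 = 4.4
Denominator = 1 + 4 * 0.88 = 4.52
r_new = 4.4 / 4.52
= 0.9735


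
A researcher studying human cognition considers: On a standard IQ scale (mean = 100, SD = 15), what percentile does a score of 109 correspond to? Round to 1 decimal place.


z = (IQ - mean) / SD
z = (109 - 100) / 15 = 0.6
Percentile = Phi(0.6) * 100
Phi(0.6) = 0.725747
= 72.6


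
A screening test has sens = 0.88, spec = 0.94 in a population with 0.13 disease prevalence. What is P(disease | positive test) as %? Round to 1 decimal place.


PPV = (sens * prev) / (sens * prev + (1-spec) * (1-prev))
Numerator = 0.88 * 0.13 = 0.1144
P(positive and no disease) = (1 - spec) * (1 - prev) = (1 - 0.94) * (1 - 0.13) = 0.0522
Denominator = 0.1144 + 0.0522 = 0.1666
PPV = 0.1144 / 0.1666 = 0.686675
As percentage = 68.7


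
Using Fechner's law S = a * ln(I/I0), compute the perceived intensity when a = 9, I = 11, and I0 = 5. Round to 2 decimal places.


S = 9 * ln(11/5)
I/I0 = 2.2
ln(2.2) = 0.7885
S = 9 * 0.7885
= 7.10


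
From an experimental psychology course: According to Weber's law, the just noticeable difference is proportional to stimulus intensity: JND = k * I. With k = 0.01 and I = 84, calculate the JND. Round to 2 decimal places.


JND = k * I
JND = 0.01 * 84
= 0.84


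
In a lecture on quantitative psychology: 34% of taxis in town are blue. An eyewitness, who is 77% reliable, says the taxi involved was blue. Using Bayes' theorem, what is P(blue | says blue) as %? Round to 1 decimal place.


P(blue | says blue) = P(says blue | blue)*P(blue) / [P(says blue | blue)*P(blue) + P(says blue | not blue)*P(not blue)]
Numerator = 0.77 * 0.34 = 0.2618
False identification = 0.23 * 0.66 = 0.1518
P = 0.2618 / (0.2618 + 0.1518)
= 0.2618 / 0.4136
As percentage = 63.3


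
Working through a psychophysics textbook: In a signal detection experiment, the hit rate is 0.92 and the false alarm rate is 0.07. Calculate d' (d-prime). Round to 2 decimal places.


d' = z(HR) - z(FAR)
z(0.92) = 1.4051
z(0.07) = -1.4758
d' = 1.4051 - -1.4758
= 2.88


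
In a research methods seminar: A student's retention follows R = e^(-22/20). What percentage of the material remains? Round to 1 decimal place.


R = e^(-t/S)
-t/S = -22/20 = -1.1
R = e^(-1.1) = 0.332871
Percentage = 0.332871 * 100
= 33.3


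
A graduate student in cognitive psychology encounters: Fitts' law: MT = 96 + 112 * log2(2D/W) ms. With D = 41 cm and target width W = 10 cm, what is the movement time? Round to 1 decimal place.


MT = 96 + 112 * log2(2*41/10)
2D/W = 8.2
log2(8.2) = 3.0356
MT = 96 + 112 * 3.0356
= 436.0 ms


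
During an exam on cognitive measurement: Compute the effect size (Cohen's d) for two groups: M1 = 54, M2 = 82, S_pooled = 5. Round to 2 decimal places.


Cohen's d = (M1 - M2) / S_pooled
= (54 - 82) / 5
= -28 / 5
= -5.60


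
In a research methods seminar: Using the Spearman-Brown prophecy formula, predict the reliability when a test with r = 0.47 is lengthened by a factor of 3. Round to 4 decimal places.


r_new = n*r / (1 + (n-1)*r)
Numerator = 3 * 0.47 = 1.41
Denominator = 1 + 2 * 0.47 = 1.94
r_new = 1.41 / 1.94
= 0.7268


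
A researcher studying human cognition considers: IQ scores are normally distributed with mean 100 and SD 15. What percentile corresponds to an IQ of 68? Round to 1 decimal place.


z = (IQ - mean) / SD
z = (68 - 100) / 15 = -2.1333
Percentile = Phi(-2.1333) * 100
Phi(-2.1333) = 0.01645
= 1.6


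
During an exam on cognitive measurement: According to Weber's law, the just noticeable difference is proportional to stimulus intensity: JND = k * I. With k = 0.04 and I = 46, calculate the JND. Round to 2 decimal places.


JND = k * I
JND = 0.04 * 46
= 1.84


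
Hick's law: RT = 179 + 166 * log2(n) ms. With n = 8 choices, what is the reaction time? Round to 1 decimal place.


RT = 179 + 166 * log2(8)
log2(8) = 3.0
RT = 179 + 166 * 3.0
= 179 + 498.0
= 677.0 ms


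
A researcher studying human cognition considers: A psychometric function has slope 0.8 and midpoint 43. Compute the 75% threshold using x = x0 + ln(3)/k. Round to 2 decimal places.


At P = 0.75: 0.75 = 1/(1 + e^(-k*(x-x0)))
Solving: e^(-k*(x-x0)) = 1/3
x = x0 + ln(3)/k
ln(3) = 1.0986
x = 43 + 1.0986/0.8
= 43 + 1.3732
= 44.37


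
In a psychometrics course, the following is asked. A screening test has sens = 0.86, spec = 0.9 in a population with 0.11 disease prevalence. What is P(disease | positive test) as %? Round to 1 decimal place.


PPV = (sens * prev) / (sens * prev + (1-spec) * (1-prev))
Numerator = 0.86 * 0.11 = 0.0946
P(positive and no disease) = (1 - spec) * (1 - prev) = (1 - 0.9) * (1 - 0.11) = 0.089
Denominator = 0.0946 + 0.089 = 0.1836
PPV = 0.0946 / 0.1836 = 0.515251
As percentage = 51.5
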